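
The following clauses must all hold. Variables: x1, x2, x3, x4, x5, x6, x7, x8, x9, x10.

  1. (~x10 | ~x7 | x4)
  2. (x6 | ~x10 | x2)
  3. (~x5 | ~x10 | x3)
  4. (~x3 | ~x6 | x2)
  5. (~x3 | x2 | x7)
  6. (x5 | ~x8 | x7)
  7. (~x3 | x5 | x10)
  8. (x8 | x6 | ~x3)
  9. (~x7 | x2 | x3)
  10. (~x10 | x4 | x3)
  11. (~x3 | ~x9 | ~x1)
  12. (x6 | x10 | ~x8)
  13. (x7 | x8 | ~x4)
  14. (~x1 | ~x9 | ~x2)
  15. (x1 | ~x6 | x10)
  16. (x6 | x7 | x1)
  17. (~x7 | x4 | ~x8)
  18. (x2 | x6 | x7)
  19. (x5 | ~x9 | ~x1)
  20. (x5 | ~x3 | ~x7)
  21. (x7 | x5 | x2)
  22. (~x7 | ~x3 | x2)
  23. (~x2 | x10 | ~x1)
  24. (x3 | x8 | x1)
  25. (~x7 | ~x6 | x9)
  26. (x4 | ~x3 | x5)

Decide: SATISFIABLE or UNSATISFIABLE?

SATISFIABLE

Try x1 = True.
Set x2 = True and propagate.
  then x9 is forced to False.
  then x10 is forced to True.
Branch on x3: take x3 = False.
  then x5 is forced to False.
  then x4 is forced to True.
The remaining clauses are satisfied by x6 = False, x7 = True, x8 = True.
So x1 = True  x2 = True  x3 = False  x4 = True  x5 = False  x6 = False  x7 = True  x8 = True  x9 = False  x10 = True is a satisfying assignment.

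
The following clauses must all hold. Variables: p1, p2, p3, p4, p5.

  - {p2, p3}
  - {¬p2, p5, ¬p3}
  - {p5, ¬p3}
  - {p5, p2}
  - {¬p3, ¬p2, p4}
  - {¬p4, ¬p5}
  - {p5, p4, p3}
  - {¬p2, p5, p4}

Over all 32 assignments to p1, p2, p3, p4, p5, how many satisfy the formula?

6

Satisfying assignments:
  p1=F p2=F p3=T p4=F p5=T
  p1=F p2=T p3=F p4=F p5=T
  p1=F p2=T p3=F p4=T p5=F
  p1=T p2=F p3=T p4=F p5=T
  p1=T p2=T p3=F p4=F p5=T
  p1=T p2=T p3=F p4=T p5=F
Count: 6.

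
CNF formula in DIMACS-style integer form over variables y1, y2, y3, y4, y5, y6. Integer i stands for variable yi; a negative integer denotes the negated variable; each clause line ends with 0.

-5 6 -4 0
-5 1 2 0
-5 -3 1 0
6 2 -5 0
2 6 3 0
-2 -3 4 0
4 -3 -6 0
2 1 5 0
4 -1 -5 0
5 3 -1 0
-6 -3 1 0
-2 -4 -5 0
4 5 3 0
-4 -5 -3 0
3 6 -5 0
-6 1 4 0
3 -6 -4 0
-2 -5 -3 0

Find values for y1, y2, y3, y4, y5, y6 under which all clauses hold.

y1 = 0, y2 = 1, y3 = 0, y4 = 1, y5 = 0, y6 = 0

Check each clause:
  1. (NOT y4 OR NOT y5 OR y6) — NOT y5 is true.
  2. (y2 OR y1 OR NOT y5) — y2 is true.
  3. (NOT y3 OR NOT y5 OR y1) — NOT y5 is true.
  4. (y2 OR NOT y5 OR y6) — y2 is true.
  5. (y2 OR y3 OR y6) — y2 is true.
  6. (NOT y2 OR NOT y3 OR y4) — y4 is true.
  7. (NOT y6 OR NOT y3 OR y4) — NOT y6 is true.
  8. (y2 OR y1 OR y5) — y2 is true.
  9. (y4 OR NOT y5 OR NOT y1) — NOT y5 is true.
  10. (NOT y1 OR y3 OR y5) — NOT y1 is true.
  11. (NOT y3 OR y1 OR NOT y6) — NOT y6 is true.
  12. (NOT y4 OR NOT y2 OR NOT y5) — NOT y5 is true.
  13. (y3 OR y4 OR y5) — y4 is true.
  14. (NOT y4 OR NOT y3 OR NOT y5) — NOT y5 is true.
  15. (y6 OR NOT y5 OR y3) — NOT y5 is true.
  16. (y4 OR NOT y6 OR y1) — NOT y6 is true.
  17. (NOT y6 OR NOT y4 OR y3) — NOT y6 is true.
  18. (NOT y3 OR NOT y5 OR NOT y2) — NOT y5 is true.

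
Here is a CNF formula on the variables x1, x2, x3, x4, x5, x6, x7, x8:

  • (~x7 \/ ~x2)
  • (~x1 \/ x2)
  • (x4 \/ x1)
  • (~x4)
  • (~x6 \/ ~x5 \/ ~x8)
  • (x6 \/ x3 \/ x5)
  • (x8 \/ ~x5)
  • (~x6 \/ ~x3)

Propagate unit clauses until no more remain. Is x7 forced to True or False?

False

Unit clause (~x4) sets x4 = False.
(x4 \/ x1): since x4 = False, the clause reduces to (x1). x1 = True.
In (x2 \/ ~x1), ~x1 is now false; x2 must hold, so x2 = True.
In (~x2 \/ ~x7), ~x2 is now false; ~x7 must hold, so x7 = False.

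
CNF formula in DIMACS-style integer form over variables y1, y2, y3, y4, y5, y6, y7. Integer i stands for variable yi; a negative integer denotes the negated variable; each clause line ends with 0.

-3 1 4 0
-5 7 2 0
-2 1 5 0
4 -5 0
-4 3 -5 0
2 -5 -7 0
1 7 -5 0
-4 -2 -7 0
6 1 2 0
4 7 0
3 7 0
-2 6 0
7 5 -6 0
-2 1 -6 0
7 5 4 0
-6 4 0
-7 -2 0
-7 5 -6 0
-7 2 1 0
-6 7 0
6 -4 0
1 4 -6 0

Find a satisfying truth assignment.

y1=1, y2=0, y3=0, y4=0, y5=0, y6=0, y7=1

Check each clause:
  1. (y4 || y1 || !y3) — y1 is true.
  2. (!y5 || y7 || y2) — !y5 is true.
  3. (y5 || y1 || !y2) — y1 is true.
  4. (!y5 || y4) — !y5 is true.
  5. (!y5 || y3 || !y4) — !y5 is true.
  6. (!y7 || y2 || !y5) — !y5 is true.
  7. (!y5 || y1 || y7) — y1 is true.
  8. (!y2 || !y7 || !y4) — !y4 is true.
  9. (y6 || y1 || y2) — y1 is true.
  10. (y4 || y7) — y7 is true.
  11. (y3 || y7) — y7 is true.
  12. (y6 || !y2) — !y2 is true.
  13. (!y6 || y5 || y7) — !y6 is true.
  14. (y1 || !y6 || !y2) — y1 is true.
  15. (y5 || y7 || y4) — y7 is true.
  16. (!y6 || y4) — !y6 is true.
  17. (!y2 || !y7) — !y2 is true.
  18. (y5 || !y6 || !y7) — !y6 is true.
  19. (y2 || !y7 || y1) — y1 is true.
  20. (y7 || !y6) — !y6 is true.
  21. (y6 || !y4) — !y4 is true.
  22. (y4 || !y6 || y1) — y1 is true.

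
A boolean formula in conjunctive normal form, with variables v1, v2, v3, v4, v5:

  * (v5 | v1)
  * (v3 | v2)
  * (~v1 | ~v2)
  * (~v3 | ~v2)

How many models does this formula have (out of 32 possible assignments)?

Split on v2, then v1.
  v2=T, v1=T: a clause becomes empty — 0.
  v2=T, v1=F: remaining (v3,v4,v5) ∈ {(F,F,T); (F,T,T)} — 2.
  v2=F, v1=T: remaining (v3,v4,v5) ∈ {(T,F,F); (T,F,T); (T,T,F); (T,T,T)} — 4.
  v2=F, v1=F: remaining (v3,v4,v5) ∈ {(T,F,T); (T,T,T)} — 2.
Total: 0 + 2 + 4 + 2 = 8.

8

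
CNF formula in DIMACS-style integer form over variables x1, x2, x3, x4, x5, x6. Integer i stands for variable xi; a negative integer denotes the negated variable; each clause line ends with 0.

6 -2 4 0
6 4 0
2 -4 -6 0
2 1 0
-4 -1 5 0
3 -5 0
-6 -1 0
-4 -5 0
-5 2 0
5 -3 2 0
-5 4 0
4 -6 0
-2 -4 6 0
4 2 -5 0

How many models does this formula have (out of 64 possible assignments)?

Satisfying assignments:
  x1=F x2=T x3=F x4=T x5=F x6=T
  x1=F x2=T x3=T x4=T x5=F x6=T
Count: 2.

2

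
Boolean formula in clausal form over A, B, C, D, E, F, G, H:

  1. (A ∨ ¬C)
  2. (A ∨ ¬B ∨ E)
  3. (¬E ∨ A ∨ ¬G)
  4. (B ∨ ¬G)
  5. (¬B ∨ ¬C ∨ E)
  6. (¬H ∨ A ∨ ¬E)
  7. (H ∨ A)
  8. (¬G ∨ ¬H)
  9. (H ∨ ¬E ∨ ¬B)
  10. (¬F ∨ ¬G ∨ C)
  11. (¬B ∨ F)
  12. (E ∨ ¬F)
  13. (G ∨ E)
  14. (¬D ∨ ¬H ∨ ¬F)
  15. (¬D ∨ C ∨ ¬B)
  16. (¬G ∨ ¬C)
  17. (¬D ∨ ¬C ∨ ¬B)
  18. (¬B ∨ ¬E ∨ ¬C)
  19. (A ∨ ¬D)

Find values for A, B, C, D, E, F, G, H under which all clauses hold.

A=T  B=F  C=T  D=F  E=T  F=T  G=F  H=F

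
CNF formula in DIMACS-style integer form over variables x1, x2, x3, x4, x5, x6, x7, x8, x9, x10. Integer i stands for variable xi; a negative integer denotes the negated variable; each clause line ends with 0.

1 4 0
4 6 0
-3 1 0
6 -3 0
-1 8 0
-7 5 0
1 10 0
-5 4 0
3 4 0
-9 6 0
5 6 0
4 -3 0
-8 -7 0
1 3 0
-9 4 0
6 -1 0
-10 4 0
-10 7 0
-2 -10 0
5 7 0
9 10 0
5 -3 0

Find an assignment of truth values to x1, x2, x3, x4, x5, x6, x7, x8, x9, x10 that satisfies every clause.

x2 occurs only negated in the remaining clauses — set x2 = False.
x4 occurs only positively in the remaining clauses — set x4 = True.
Branch on x1: take x1 = True.
  then x8 is forced to True.
  then x7 is forced to False.
  then x6 is forced to True.
  then x10 is forced to False.
  then x5 is forced to True.
  then x9 is forced to True.
x3 is now unconstrained; take x3 = False.

x1=T  x2=F  x3=F  x4=T  x5=T  x6=T  x7=F  x8=T  x9=T  x10=F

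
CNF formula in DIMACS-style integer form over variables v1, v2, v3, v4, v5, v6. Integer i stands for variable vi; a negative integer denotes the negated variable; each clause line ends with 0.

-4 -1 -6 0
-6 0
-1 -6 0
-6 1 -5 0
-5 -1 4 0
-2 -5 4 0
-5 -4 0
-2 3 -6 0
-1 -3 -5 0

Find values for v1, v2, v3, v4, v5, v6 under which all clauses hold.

v1=True, v2=False, v3=True, v4=False, v5=False, v6=False

(!v6) is a unit clause, so v6 = False.
v2 occurs only negated in the remaining clauses — set v2 = False.
v5 occurs only negated in the remaining clauses — set v5 = False.
v1, v3, v4 are now unconstrained; take v1 = True, v3 = True, v4 = False.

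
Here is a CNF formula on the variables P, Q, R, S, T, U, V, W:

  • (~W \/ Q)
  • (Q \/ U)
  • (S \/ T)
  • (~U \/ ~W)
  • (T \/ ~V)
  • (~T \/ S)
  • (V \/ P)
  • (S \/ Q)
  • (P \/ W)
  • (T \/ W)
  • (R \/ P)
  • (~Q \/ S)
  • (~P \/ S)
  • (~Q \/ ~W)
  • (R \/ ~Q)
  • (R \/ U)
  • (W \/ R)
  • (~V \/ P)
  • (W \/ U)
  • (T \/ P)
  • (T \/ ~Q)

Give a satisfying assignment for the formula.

P=T, Q=T, R=T, S=T, T=T, U=T, V=T, W=F

R occurs only positively in the remaining clauses — set R = True.
Pure literal: S appears only positively; assign S = True.
Set P = True and propagate.
Set Q = True and propagate.
  then W is forced to False.
  then T is forced to True.
  then U is forced to True.
V is now unconstrained; take V = True.
Check each clause:
  1. (Q \/ ~W) — ~W is true.
  2. (Q \/ U) — Q is true.
  3. (T \/ S) — S is true.
  4. (~U \/ ~W) — ~W is true.
  5. (~V \/ T) — T is true.
  6. (~T \/ S) — S is true.
  7. (V \/ P) — P is true.
  8. (S \/ Q) — Q is true.
  9. (W \/ P) — P is true.
  10. (W \/ T) — T is true.
  11. (R \/ P) — P is true.
  12. (S \/ ~Q) — S is true.
  13. (~P \/ S) — S is true.
  14. (~Q \/ ~W) — ~W is true.
  15. (~Q \/ R) — R is true.
  16. (U \/ R) — R is true.
  17. (W \/ R) — R is true.
  18. (~V \/ P) — P is true.
  19. (W \/ U) — U is true.
  20. (T \/ P) — P is true.
  21. (T \/ ~Q) — T is true.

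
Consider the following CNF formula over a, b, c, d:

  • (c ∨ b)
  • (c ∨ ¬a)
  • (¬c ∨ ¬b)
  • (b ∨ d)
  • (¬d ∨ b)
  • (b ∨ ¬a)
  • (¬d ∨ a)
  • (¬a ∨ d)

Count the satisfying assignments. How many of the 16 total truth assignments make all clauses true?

Satisfying assignments:
  a=0 b=1 c=0 d=0
That's 1 in total.

1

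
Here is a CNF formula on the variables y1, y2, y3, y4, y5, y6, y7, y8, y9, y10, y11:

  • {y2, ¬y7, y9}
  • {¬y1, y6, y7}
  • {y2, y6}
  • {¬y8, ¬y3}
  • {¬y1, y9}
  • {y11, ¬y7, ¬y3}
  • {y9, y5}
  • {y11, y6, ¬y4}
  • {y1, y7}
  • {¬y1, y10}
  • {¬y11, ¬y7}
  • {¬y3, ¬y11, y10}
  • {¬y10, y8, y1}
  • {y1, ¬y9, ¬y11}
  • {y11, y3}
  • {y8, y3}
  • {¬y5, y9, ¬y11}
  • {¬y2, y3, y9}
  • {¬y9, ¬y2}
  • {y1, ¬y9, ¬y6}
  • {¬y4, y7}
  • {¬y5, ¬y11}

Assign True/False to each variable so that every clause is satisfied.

y1 = 1, y2 = 0, y3 = 1, y4 = 0, y5 = 0, y6 = 1, y7 = 0, y8 = 0, y9 = 1, y10 = 1, y11 = 1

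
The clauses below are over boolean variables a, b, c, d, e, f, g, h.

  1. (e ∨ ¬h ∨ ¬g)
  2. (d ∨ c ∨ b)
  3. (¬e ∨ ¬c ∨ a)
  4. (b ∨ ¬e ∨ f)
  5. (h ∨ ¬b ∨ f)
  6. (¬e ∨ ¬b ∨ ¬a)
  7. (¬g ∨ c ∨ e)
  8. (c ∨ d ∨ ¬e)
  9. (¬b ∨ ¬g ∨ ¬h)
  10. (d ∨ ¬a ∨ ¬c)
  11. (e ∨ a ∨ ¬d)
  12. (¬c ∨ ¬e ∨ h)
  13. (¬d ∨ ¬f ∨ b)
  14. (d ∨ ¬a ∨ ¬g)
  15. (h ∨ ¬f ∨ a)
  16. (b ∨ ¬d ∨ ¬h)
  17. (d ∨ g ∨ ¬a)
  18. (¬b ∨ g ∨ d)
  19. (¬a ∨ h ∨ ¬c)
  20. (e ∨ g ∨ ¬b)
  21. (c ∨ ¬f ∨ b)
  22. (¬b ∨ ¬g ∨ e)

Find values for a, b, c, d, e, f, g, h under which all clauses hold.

a=False, b=True, c=False, d=True, e=True, f=True, g=False, h=True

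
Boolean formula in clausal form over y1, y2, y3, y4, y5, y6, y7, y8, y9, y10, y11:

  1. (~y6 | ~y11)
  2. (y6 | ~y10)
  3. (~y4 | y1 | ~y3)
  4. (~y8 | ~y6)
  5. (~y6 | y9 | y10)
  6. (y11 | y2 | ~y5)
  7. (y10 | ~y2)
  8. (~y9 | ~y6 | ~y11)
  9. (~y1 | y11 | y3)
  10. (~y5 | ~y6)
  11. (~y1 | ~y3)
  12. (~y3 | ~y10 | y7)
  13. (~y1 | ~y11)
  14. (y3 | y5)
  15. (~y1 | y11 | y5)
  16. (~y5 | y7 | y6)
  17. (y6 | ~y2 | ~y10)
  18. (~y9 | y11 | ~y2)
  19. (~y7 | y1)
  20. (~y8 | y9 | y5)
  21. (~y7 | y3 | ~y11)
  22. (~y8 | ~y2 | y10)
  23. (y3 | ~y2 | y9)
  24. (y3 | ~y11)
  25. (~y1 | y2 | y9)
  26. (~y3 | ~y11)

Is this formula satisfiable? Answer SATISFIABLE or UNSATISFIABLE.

Pure literal: y4 appears only negated; assign y4 = False.
Set y1 = False and propagate.
  then y7 is forced to False.
Branch on y2: take y2 = False.
The remaining clauses are satisfied by y3 = True, y5 = False, y6 = False, y8 = True, y9 = True, y10 = False, y11 = False.
Every clause has at least one true literal under this assignment.
So y1=F, y2=F, y3=T, y4=F, y5=F, y6=F, y7=F, y8=T, y9=T, y10=F, y11=F is a satisfying assignment.

SATISFIABLE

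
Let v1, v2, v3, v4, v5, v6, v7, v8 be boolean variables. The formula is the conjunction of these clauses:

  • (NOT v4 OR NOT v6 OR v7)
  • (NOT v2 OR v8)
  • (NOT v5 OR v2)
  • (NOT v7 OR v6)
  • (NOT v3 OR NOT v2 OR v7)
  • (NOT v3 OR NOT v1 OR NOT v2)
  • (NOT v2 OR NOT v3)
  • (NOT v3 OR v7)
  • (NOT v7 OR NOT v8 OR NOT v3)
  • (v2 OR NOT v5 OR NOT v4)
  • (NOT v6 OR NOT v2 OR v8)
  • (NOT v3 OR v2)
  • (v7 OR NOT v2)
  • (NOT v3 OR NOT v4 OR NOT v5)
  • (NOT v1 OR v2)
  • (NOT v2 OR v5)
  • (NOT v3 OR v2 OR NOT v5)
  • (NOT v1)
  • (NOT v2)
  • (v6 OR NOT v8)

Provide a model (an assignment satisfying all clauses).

v1=F, v2=F, v3=F, v4=F, v5=F, v6=T, v7=F, v8=T

Check each clause:
  1. (NOT v6 OR NOT v4 OR v7) — NOT v4 is true.
  2. (NOT v2 OR v8) — v8 is true.
  3. (NOT v5 OR v2) — NOT v5 is true.
  4. (v6 OR NOT v7) — NOT v7 is true.
  5. (v7 OR NOT v3 OR NOT v2) — NOT v3 is true.
  6. (NOT v3 OR NOT v2 OR NOT v1) — NOT v3 is true.
  7. (NOT v3 OR NOT v2) — NOT v3 is true.
  8. (v7 OR NOT v3) — NOT v3 is true.
  9. (NOT v7 OR NOT v8 OR NOT v3) — NOT v7 is true.
  10. (NOT v5 OR v2 OR NOT v4) — NOT v5 is true.
  11. (NOT v2 OR NOT v6 OR v8) — v8 is true.
  12. (v2 OR NOT v3) — NOT v3 is true.
  13. (NOT v2 OR v7) — NOT v2 is true.
  14. (NOT v5 OR NOT v4 OR NOT v3) — NOT v5 is true.
  15. (v2 OR NOT v1) — NOT v1 is true.
  16. (v5 OR NOT v2) — NOT v2 is true.
  17. (NOT v5 OR NOT v3 OR v2) — NOT v5 is true.
  18. (NOT v1) — NOT v1 is true.
  19. (NOT v2) — NOT v2 is true.
  20. (v6 OR NOT v8) — v6 is true.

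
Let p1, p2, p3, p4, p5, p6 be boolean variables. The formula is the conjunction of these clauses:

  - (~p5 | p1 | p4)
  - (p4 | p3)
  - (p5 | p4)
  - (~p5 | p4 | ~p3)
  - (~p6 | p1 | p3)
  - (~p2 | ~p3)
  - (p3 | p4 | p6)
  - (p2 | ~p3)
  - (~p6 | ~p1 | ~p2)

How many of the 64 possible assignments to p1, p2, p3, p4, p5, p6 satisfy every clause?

10

Case analysis on p3 and p4:
  p3=1, p4=1: a clause becomes empty — 0.
  p3=1, p4=0: a clause becomes empty — 0.
  p3=0, p4=1: p5 free; 5 ways for (p1,p2,p6) × 2^1 = 10.
  p3=0, p4=0: a clause becomes empty — 0.
Total: 0 + 0 + 10 + 0 = 10.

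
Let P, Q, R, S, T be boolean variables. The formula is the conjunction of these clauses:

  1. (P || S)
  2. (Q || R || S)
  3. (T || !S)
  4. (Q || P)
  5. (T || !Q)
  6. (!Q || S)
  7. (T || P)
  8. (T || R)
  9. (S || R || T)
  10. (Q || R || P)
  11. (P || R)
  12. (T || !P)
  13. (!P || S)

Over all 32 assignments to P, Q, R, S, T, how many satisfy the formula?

5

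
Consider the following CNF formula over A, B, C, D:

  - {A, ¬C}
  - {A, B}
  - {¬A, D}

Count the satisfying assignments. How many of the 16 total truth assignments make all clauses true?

6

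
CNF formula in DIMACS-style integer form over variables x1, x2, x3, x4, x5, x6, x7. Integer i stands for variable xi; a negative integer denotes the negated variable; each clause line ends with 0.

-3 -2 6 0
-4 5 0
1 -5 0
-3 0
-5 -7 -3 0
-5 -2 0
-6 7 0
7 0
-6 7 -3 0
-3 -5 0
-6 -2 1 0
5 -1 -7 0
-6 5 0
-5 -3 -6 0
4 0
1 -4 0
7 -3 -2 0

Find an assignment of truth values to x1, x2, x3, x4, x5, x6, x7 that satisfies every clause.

x1=T  x2=F  x3=F  x4=T  x5=T  x6=T  x7=T

Check each clause:
  1. {¬x3, x6, ¬x2} — ¬x3 is true.
  2. {x5, ¬x4} — x5 is true.
  3. {x1, ¬x5} — x1 is true.
  4. {¬x3} — ¬x3 is true.
  5. {¬x5, ¬x3, ¬x7} — ¬x3 is true.
  6. {¬x2, ¬x5} — ¬x2 is true.
  7. {¬x6, x7} — x7 is true.
  8. {x7} — x7 is true.
  9. {¬x3, ¬x6, x7} — ¬x3 is true.
  10. {¬x3, ¬x5} — ¬x3 is true.
  11. {¬x2, x1, ¬x6} — x1 is true.
  12. {x5, ¬x1, ¬x7} — x5 is true.
  13. {¬x6, x5} — x5 is true.
  14. {¬x6, ¬x3, ¬x5} — ¬x3 is true.
  15. {x4} — x4 is true.
  16. {¬x4, x1} — x1 is true.
  17. {x7, ¬x2, ¬x3} — ¬x3 is true.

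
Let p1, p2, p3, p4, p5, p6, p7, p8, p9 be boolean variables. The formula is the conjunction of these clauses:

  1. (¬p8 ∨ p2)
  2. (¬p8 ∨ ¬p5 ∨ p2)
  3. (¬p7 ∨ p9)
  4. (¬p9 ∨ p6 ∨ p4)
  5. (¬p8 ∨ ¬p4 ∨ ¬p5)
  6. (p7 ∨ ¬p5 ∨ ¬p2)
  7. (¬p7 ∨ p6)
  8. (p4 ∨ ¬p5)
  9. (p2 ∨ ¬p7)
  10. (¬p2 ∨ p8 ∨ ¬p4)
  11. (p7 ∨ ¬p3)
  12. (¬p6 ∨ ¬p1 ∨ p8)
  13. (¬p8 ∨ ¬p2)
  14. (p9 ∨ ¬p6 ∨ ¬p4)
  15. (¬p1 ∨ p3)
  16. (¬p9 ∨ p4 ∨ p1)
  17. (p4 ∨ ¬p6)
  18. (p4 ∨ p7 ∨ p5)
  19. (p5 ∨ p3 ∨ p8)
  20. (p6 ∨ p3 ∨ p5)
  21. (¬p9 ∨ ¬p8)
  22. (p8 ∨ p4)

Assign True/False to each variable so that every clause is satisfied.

p1=0, p2=0, p3=0, p4=1, p5=1, p6=1, p7=0, p8=0, p9=1

Branch on p1: take p1 = False.
The remaining clauses are satisfied by p2 = False, p3 = False, p4 = True, p5 = True, p6 = True, p7 = False, p8 = False, p9 = True.
Every clause has at least one true literal under this assignment.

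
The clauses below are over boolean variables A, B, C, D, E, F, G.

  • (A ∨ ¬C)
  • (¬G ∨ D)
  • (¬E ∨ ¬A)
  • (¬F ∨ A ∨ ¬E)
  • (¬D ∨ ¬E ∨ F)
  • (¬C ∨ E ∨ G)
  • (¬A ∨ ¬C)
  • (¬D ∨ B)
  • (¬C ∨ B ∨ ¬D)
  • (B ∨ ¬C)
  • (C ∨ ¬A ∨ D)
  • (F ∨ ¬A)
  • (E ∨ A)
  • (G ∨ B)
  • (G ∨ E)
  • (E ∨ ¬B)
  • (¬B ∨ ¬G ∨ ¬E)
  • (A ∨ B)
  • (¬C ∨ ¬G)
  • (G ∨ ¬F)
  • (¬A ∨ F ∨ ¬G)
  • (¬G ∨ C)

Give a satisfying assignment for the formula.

A = False, B = True, C = False, D = False, E = True, F = False, G = False

Check each clause:
  1. (¬C ∨ A) — ¬C is true.
  2. (¬G ∨ D) — ¬G is true.
  3. (¬A ∨ ¬E) — ¬A is true.
  4. (¬E ∨ A ∨ ¬F) — ¬F is true.
  5. (¬D ∨ ¬E ∨ F) — ¬D is true.
  6. (G ∨ ¬C ∨ E) — E is true.
  7. (¬C ∨ ¬A) — ¬C is true.
  8. (¬D ∨ B) — B is true.
  9. (B ∨ ¬C ∨ ¬D) — B is true.
  10. (¬C ∨ B) — B is true.
  11. (D ∨ C ∨ ¬A) — ¬A is true.
  12. (¬A ∨ F) — ¬A is true.
  13. (A ∨ E) — E is true.
  14. (B ∨ G) — B is true.
  15. (E ∨ G) — E is true.
  16. (¬B ∨ E) — E is true.
  17. (¬B ∨ ¬E ∨ ¬G) — ¬G is true.
  18. (A ∨ B) — B is true.
  19. (¬C ∨ ¬G) — ¬G is true.
  20. (¬F ∨ G) — ¬F is true.
  21. (¬G ∨ ¬A ∨ F) — ¬G is true.
  22. (¬G ∨ C) — ¬G is true.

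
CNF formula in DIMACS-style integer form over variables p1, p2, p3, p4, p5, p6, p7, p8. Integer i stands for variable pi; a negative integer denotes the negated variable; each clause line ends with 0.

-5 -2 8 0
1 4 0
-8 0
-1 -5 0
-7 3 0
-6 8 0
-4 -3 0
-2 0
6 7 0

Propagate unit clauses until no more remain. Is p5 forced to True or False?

False

Unit clause (!p8) sets p8 = False.
(!p6 || p8): since p8 = False, the clause reduces to (!p6). p6 = False.
Unit clause (!p2) sets p2 = False.
From (p6 || p7) and p6 = False: p7 = True.
In (p3 || !p7), !p7 is now false; p3 must hold, so p3 = True.
(!p3 || !p4) with p3 = True leaves only !p4, so p4 = False.
(p4 || p1) with p4 = False leaves only p1, so p1 = True.
(!p5 || !p1) with p1 = True leaves only !p5, so p5 = False.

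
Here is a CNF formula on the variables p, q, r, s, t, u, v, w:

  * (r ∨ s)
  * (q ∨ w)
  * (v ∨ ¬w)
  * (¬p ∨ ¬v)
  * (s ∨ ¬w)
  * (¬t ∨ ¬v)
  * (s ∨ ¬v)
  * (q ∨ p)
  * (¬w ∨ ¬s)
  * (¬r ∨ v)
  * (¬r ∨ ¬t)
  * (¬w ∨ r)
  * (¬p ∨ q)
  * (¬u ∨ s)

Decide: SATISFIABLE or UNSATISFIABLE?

q occurs only positively in the remaining clauses — set q = True.
t occurs only negated in the remaining clauses — set t = False.
Try p = False.
Set r = True and propagate.
  then v is forced to True.
  then s is forced to True.
  then w is forced to False.
u is now unconstrained; take u = False.
So p = F, q = T, r = T, s = T, t = F, u = F, v = T, w = F is a satisfying assignment.

SATISFIABLE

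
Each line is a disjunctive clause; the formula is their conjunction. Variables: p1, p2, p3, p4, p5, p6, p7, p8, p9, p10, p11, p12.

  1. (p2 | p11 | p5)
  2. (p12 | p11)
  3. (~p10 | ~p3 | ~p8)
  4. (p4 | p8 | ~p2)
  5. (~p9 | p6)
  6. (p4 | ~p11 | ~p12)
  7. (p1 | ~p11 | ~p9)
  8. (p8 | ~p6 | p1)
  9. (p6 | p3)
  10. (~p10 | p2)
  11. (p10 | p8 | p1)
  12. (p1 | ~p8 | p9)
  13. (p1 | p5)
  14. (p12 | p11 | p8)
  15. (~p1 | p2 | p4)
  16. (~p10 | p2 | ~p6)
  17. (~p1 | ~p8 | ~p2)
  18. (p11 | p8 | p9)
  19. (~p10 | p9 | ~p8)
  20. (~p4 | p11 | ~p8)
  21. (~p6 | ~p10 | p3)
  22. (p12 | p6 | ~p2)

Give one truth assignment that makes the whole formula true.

p1=True, p2=False, p3=False, p4=True, p5=False, p6=True, p7=True, p8=True, p9=True, p10=False, p11=True, p12=False

Branch on p1: take p1 = True.
Branch on p2: take p2 = False.
  then p10 is forced to False.
  then p4 is forced to True.
For the remaining variables, p3 = False, p5 = False, p6 = True, p7 = True, p8 = True, p9 = True, p11 = True, p12 = False works.
Every clause has at least one true literal under this assignment.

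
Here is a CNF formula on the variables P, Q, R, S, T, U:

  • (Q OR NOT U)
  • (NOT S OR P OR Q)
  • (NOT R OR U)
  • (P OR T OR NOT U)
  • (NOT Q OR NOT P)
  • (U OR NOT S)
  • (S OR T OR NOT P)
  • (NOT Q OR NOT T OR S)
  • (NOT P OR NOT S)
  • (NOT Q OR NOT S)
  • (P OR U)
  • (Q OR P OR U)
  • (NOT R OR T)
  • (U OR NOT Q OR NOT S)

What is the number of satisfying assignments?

1

The models are:
  P=1 Q=0 R=0 S=0 T=1 U=0
Count: 1.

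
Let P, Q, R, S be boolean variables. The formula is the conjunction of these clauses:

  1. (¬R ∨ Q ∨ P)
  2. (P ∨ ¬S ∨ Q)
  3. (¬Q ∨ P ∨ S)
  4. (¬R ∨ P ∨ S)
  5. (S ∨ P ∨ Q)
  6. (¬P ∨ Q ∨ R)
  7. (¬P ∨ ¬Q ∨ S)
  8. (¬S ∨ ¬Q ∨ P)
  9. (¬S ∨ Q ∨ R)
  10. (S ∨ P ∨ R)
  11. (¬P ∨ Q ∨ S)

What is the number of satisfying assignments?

Satisfying assignments:
  P=1 Q=0 R=1 S=1
  P=1 Q=1 R=0 S=1
  P=1 Q=1 R=1 S=1
Count: 3.

3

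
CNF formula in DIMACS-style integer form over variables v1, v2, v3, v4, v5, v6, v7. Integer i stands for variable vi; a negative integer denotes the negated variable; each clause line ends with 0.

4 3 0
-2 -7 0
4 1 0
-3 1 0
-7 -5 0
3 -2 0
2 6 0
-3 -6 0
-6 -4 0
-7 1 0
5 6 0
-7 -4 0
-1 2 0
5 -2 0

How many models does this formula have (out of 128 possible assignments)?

The models are:
  v1=1 v2=1 v3=1 v4=0 v5=1 v6=0 v7=0
  v1=1 v2=1 v3=1 v4=1 v5=1 v6=0 v7=0
That's 2 in total.

2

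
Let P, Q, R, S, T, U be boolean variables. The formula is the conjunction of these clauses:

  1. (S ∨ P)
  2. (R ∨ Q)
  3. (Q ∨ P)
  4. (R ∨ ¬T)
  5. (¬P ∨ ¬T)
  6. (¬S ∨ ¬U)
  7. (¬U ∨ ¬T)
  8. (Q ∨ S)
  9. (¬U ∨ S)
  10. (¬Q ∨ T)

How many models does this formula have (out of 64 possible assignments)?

2

Satisfying assignments:
  P=0 Q=1 R=1 S=1 T=1 U=0
  P=1 Q=0 R=1 S=1 T=0 U=0
Count: 2.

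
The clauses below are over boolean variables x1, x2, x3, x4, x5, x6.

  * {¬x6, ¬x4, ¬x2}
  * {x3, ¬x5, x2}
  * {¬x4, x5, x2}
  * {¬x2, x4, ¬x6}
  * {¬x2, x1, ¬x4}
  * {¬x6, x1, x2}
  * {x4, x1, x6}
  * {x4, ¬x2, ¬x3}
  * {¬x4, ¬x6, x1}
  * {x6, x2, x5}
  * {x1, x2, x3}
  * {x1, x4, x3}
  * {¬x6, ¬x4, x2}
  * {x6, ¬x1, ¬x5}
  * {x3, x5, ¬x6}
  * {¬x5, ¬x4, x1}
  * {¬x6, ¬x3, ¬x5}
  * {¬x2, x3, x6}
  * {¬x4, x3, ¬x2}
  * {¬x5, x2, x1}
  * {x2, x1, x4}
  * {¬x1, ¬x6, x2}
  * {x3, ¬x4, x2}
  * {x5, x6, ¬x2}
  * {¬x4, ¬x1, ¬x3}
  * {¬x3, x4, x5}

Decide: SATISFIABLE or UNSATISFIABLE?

UNSATISFIABLE

x2 = True:
  x4 = True:
    propagation gives x6=False, x1=True, x5=False; an empty clause results — contradiction.
  x4 = False:
    propagation gives x6=False, x1=True, x3=False; an empty clause results — contradiction.
x2 = False:
  x1 = True:
    propagation gives x6=False, x5=True; an empty clause results — contradiction.
  x1 = False:
    propagation gives x6=False, x4=True, x5=True; an empty clause results — contradiction.
Every branch closes, so no satisfying assignment exists.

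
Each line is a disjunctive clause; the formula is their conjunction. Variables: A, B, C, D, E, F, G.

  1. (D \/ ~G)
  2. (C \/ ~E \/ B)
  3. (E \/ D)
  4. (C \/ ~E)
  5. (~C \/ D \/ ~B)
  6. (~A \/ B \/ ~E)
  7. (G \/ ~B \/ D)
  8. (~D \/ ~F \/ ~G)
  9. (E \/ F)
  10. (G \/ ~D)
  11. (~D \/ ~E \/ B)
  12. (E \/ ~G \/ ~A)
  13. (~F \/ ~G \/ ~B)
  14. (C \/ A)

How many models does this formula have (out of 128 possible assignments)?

4

Satisfying assignments:
  A=F B=F C=T D=F E=T F=F G=F
  A=F B=F C=T D=F E=T F=T G=F
  A=F B=T C=T D=T E=T F=F G=T
  A=T B=T C=T D=T E=T F=F G=T
That's 4 in total.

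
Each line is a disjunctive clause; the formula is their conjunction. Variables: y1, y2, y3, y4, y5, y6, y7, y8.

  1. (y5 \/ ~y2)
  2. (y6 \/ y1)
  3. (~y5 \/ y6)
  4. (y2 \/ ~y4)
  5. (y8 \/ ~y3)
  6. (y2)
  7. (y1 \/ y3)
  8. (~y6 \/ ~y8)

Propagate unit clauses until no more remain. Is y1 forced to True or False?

True

(y2) is a unit clause: y2 = True.
(y5 \/ ~y2): since y2 = True, the clause reduces to (y5). y5 = True.
(~y5 \/ y6): since y5 = True, the clause reduces to (y6). y6 = True.
In (~y6 \/ ~y8), ~y6 is now false; ~y8 must hold, so y8 = False.
(~y3 \/ y8): since y8 = False, the clause reduces to (~y3). y3 = False.
From (y3 \/ y1) and y3 = False: y1 = True.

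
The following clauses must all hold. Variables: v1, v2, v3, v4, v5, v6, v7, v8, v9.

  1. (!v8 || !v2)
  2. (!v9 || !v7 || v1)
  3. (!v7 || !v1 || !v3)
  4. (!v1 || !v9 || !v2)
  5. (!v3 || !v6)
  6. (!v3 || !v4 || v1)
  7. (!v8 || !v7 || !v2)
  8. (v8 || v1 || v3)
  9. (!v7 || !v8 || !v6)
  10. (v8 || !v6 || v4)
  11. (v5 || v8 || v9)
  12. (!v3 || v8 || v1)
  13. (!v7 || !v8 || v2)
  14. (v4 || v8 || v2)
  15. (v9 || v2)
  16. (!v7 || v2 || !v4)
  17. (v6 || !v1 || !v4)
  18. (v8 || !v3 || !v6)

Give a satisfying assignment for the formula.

v1 = True  v2 = False  v3 = False  v4 = True  v5 = True  v6 = True  v7 = False  v8 = True  v9 = True

Check each clause:
  1. (!v8 || !v2) — !v2 is true.
  2. (!v9 || !v7 || v1) — v1 is true.
  3. (!v3 || !v7 || !v1) — !v7 is true.
  4. (!v1 || !v2 || !v9) — !v2 is true.
  5. (!v3 || !v6) — !v3 is true.
  6. (!v4 || !v3 || v1) — v1 is true.
  7. (!v8 || !v2 || !v7) — !v7 is true.
  8. (v3 || v8 || v1) — v8 is true.
  9. (!v6 || !v7 || !v8) — !v7 is true.
  10. (!v6 || v8 || v4) — v8 is true.
  11. (v8 || v9 || v5) — v8 is true.
  12. (v8 || v1 || !v3) — v8 is true.
  13. (!v8 || !v7 || v2) — !v7 is true.
  14. (v4 || v2 || v8) — v8 is true.
  15. (v9 || v2) — v9 is true.
  16. (!v4 || v2 || !v7) — !v7 is true.
  17. (v6 || !v4 || !v1) — v6 is true.
  18. (!v3 || !v6 || v8) — v8 is true.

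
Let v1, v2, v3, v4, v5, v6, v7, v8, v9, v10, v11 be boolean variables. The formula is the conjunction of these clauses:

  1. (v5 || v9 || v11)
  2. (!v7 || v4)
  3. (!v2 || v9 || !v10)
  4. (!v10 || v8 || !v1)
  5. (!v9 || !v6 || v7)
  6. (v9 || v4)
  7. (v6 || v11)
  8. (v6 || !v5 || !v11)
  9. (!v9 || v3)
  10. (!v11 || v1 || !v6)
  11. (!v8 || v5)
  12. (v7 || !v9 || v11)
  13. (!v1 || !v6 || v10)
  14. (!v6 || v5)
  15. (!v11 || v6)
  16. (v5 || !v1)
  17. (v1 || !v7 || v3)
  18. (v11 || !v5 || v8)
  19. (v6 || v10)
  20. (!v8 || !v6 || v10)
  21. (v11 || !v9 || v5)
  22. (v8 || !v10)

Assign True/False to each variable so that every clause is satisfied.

v2 occurs only negated in the remaining clauses — set v2 = False.
Pure literal: v4 appears only positively; assign v4 = True.
Branch on v1: take v1 = True.
  then v5 is forced to True.
The remaining clauses are satisfied by v3 = False, v6 = True, v7 = True, v8 = True, v9 = False, v10 = True, v11 = False.
Every clause has at least one true literal under this assignment.
Check each clause:
  1. (v9 || v5 || v11) — v5 is true.
  2. (v4 || !v7) — v4 is true.
  3. (!v2 || v9 || !v10) — !v2 is true.
  4. (v8 || !v1 || !v10) — v8 is true.
  5. (!v6 || !v9 || v7) — !v9 is true.
  6. (v4 || v9) — v4 is true.
  7. (v11 || v6) — v6 is true.
  8. (!v5 || v6 || !v11) — !v11 is true.
  9. (!v9 || v3) — !v9 is true.
  10. (!v6 || !v11 || v1) — v1 is true.
  11. (v5 || !v8) — v5 is true.
  12. (v7 || v11 || !v9) — v7 is true.
  13. (!v1 || v10 || !v6) — v10 is true.
  14. (v5 || !v6) — v5 is true.
  15. (v6 || !v11) — !v11 is true.
  16. (v5 || !v1) — v5 is true.
  17. (v1 || !v7 || v3) — v1 is true.
  18. (v11 || !v5 || v8) — v8 is true.
  19. (v10 || v6) — v10 is true.
  20. (v10 || !v6 || !v8) — v10 is true.
  21. (v11 || !v9 || v5) — v5 is true.
  22. (v8 || !v10) — v8 is true.

v1 = True  v2 = False  v3 = False  v4 = True  v5 = True  v6 = True  v7 = True  v8 = True  v9 = False  v10 = True  v11 = False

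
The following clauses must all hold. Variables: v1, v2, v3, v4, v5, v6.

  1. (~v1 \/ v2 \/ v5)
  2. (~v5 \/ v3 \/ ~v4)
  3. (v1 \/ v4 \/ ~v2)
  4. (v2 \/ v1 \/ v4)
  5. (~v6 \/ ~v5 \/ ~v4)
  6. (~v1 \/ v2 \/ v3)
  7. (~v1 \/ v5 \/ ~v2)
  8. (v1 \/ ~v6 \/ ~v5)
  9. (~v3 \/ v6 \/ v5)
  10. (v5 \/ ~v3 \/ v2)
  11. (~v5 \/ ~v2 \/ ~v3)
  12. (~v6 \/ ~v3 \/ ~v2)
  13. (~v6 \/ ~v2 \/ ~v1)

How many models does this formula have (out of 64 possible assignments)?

Split on v2, then v5.
  v2=T, v5=T: remaining (v1,v3,v4,v6) ∈ {(T,F,F,F)} — 1.
  v2=T, v5=F: remaining (v1,v3,v4,v6) ∈ {(F,F,T,F); (F,F,T,T)} — 2.
  v2=F, v5=T: remaining (v1,v3,v4,v6) ∈ {(F,T,T,F); (T,T,F,F); (T,T,F,T); (T,T,T,F)} — 4.
  v2=F, v5=F: remaining (v1,v3,v4,v6) ∈ {(F,F,T,F); (F,F,T,T)} — 2.
Total: 1 + 2 + 4 + 2 = 9.

9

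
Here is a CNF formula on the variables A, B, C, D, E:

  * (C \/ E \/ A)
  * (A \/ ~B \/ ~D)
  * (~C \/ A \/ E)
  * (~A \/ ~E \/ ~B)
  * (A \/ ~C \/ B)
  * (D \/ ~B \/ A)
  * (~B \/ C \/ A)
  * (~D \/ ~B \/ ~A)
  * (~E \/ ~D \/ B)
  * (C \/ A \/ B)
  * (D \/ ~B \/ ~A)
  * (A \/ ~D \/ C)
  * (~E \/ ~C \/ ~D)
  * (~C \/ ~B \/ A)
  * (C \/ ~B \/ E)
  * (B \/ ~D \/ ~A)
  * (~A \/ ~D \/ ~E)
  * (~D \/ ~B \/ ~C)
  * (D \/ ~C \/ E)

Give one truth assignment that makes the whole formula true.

A=T, B=F, C=F, D=F, E=F

Branch on A: take A = True.
Try B = False.
  then D is forced to False.
Branch on C: take C = False.
E is now unconstrained; take E = False.
Every clause has at least one true literal under this assignment.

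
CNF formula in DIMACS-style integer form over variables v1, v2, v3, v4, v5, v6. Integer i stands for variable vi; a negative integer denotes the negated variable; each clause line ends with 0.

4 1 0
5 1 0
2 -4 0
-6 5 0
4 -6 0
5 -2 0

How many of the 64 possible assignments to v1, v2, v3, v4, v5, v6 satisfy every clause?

Split on v4, then v5.
  v4=T, v5=T: forces v2=T; v1, v3, v6 free → 2^3 = 8.
  v4=T, v5=F: a clause becomes empty — 0.
  v4=F, v5=T: remaining (v1,v2,v3,v6) ∈ {(T,F,F,F); (T,F,T,F); (T,T,F,F); (T,T,T,F)} — 4.
  v4=F, v5=F: remaining (v1,v2,v3,v6) ∈ {(T,F,F,F); (T,F,T,F)} — 2.
Total: 8 + 0 + 4 + 2 = 14.

14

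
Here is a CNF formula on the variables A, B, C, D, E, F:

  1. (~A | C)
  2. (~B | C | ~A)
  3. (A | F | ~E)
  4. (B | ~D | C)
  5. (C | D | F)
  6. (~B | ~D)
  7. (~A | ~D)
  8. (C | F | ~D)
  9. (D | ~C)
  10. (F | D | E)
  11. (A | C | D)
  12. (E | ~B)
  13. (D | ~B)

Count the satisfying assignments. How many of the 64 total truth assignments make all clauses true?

The models are:
  A=F B=F C=T D=T E=F F=F
  A=F B=F C=T D=T E=F F=T
  A=F B=F C=T D=T E=T F=T
That's 3 in total.

3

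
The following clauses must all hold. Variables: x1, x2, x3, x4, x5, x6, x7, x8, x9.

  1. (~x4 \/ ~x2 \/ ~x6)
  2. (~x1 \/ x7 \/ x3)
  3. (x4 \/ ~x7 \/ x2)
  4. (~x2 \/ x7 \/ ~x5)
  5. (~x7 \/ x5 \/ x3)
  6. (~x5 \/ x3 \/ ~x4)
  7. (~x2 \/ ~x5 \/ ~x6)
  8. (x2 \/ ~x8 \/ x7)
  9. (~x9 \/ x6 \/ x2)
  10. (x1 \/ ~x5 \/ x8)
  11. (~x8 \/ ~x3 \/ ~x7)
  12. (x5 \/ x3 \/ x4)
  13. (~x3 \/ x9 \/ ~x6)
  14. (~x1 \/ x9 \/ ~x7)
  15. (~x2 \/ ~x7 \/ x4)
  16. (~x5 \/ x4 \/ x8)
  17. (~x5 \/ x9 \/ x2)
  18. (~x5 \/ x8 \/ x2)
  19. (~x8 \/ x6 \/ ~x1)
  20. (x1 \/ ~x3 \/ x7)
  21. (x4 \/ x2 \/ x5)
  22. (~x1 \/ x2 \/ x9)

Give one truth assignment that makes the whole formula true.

Set x1 = True and propagate.
Try x2 = True.
Set x3 = True and propagate.
For the remaining variables, x4 = True, x5 = True, x6 = False, x7 = True, x8 = False, x9 = True works.

x1=True  x2=True  x3=True  x4=True  x5=True  x6=False  x7=True  x8=False  x9=True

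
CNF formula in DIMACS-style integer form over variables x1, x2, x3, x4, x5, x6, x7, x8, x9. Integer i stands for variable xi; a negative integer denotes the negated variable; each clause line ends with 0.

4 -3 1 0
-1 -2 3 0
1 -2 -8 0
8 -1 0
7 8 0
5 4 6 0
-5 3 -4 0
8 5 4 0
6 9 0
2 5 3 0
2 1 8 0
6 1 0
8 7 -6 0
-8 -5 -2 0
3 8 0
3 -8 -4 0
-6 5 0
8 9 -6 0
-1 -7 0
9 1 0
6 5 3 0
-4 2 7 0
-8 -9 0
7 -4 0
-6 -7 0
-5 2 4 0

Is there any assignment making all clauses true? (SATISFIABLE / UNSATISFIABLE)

UNSATISFIABLE

x8 = True:
  propagation gives x9=False, x6=True, x5=True, x2=False; an empty clause results — contradiction.
x8 = False:
  propagation gives x1=False, x7=True, x2=True, x6=True; an empty clause results — contradiction.
Every branch closes, so no satisfying assignment exists.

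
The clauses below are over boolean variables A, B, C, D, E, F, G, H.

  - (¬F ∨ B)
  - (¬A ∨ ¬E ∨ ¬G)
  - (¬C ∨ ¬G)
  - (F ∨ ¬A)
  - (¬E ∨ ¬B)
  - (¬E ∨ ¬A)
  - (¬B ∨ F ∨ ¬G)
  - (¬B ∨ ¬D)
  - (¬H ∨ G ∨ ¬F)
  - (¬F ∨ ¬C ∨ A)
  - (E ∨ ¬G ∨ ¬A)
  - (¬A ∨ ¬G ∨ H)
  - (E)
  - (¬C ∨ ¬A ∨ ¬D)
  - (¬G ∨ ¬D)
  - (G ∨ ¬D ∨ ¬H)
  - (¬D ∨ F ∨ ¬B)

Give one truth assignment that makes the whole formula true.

A = 0, B = 0, C = 0, D = 0, E = 1, F = 0, G = 0, H = 0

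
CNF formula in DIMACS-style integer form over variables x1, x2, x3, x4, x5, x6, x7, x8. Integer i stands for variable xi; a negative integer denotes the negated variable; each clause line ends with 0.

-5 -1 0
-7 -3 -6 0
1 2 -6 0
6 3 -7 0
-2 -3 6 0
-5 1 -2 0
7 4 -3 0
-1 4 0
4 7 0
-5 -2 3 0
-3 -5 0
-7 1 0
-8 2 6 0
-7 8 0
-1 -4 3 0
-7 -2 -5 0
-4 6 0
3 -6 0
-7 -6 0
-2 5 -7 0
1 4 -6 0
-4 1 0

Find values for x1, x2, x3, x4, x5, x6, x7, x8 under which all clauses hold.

x1 = True, x2 = True, x3 = True, x4 = True, x5 = False, x6 = True, x7 = False, x8 = False

Try x1 = True.
  then x5 is forced to False.
  then x4 is forced to True.
  then x3 is forced to True.
  then x6 is forced to True.
  then x7 is forced to False.
x2, x8 are now unconstrained; take x2 = True, x8 = False.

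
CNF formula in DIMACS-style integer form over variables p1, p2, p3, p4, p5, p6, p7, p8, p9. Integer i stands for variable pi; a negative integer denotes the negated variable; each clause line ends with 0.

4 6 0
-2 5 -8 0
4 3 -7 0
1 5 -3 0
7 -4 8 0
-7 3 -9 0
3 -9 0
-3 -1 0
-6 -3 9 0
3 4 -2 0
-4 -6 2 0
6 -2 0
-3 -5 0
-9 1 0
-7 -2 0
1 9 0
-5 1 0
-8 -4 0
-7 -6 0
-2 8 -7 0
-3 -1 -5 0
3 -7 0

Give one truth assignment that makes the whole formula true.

p1=1, p2=0, p3=0, p4=0, p5=0, p6=1, p7=0, p8=0, p9=0

Set p1 = True and propagate.
  then p3 is forced to False.
  then p9 is forced to False.
  then p7 is forced to False.
For the remaining variables, p2 = False, p4 = False, p5 = False, p6 = True, p8 = False works.
Every clause has at least one true literal under this assignment.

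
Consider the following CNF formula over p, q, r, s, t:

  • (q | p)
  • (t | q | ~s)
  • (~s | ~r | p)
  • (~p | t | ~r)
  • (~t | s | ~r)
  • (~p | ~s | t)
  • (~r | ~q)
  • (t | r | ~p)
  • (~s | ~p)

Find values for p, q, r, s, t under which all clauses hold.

Try p = False.
  then q is forced to True.
  then r is forced to False.
s, t are now unconstrained; take s = False, t = True.
Every clause has at least one true literal under this assignment.

p=F, q=T, r=F, s=F, t=T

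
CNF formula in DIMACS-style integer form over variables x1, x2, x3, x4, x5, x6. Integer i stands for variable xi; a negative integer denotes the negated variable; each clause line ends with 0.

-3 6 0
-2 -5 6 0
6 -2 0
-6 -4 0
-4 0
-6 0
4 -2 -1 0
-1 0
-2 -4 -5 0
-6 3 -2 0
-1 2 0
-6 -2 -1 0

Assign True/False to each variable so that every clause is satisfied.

The clause (¬x4) is unit: x4 must be False.
Unit propagation: (¬x6) forces x6 = False.
(¬x3) is a unit clause, so x3 = False.
The clause (¬x2) is unit: x2 must be False.
(¬x1) is a unit clause, so x1 = False.
x5 is now unconstrained; take x5 = True.
Every clause has at least one true literal under this assignment.

x1=F, x2=F, x3=F, x4=F, x5=T, x6=F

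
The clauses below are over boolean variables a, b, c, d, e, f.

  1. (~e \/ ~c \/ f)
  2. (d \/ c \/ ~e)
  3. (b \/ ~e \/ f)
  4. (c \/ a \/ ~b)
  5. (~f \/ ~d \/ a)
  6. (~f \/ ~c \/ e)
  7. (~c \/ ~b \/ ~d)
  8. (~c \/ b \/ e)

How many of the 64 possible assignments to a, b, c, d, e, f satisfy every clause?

Split on c, then e.
  c=T, e=T: 5 of the 16 assignments to (a,b,d,f) work.
  c=T, e=F: remaining (a,b,d,f) ∈ {(F,T,F,F); (T,T,F,F)} — 2.
  c=F, e=T: remaining (a,b,d,f) ∈ {(T,F,T,T); (T,T,T,F); (T,T,T,T)} — 3.
  c=F, e=F: 11 of the 16 assignments to (a,b,d,f) work.
Total: 5 + 2 + 3 + 11 = 21.

21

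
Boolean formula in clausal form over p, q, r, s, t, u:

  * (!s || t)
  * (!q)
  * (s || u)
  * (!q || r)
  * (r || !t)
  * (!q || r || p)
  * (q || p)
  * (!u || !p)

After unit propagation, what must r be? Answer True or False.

(!q) stands alone — q = False.
(q || p) with q = False leaves only p, so p = True.
(!p || !u) with p = True leaves only !u, so u = False.
From (u || s) and u = False: s = True.
(!s || t): since s = True, the clause reduces to (t). t = True.
(r || !t): since t = True, the clause reduces to (r). r = True.

True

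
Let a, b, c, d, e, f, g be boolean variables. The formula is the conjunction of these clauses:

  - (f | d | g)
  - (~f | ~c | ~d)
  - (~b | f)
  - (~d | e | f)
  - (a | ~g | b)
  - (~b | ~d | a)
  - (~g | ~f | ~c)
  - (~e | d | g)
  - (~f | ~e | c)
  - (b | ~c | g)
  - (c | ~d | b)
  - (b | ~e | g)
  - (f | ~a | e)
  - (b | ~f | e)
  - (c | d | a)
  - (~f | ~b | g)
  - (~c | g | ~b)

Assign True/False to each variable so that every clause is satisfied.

a=True, b=False, c=True, d=False, e=True, f=False, g=True

Check each clause:
  1. (d | f | g) — g is true.
  2. (~c | ~d | ~f) — ~f is true.
  3. (f | ~b) — ~b is true.
  4. (~d | e | f) — ~d is true.
  5. (b | ~g | a) — a is true.
  6. (~b | a | ~d) — a is true.
  7. (~f | ~c | ~g) — ~f is true.
  8. (g | ~e | d) — g is true.
  9. (~f | ~e | c) — ~f is true.
  10. (~c | g | b) — g is true.
  11. (b | ~d | c) — c is true.
  12. (~e | g | b) — g is true.
  13. (f | e | ~a) — e is true.
  14. (b | e | ~f) — ~f is true.
  15. (d | c | a) — a is true.
  16. (g | ~f | ~b) — ~f is true.
  17. (g | ~b | ~c) — ~b is true.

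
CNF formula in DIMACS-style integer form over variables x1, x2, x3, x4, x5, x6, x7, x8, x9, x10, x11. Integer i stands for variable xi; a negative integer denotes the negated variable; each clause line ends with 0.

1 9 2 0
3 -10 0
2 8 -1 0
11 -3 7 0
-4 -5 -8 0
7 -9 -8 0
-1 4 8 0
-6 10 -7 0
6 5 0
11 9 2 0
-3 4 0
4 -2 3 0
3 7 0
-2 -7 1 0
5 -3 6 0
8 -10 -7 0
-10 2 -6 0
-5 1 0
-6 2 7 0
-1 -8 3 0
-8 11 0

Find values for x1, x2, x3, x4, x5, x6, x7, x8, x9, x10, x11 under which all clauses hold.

x1 = True, x2 = True, x3 = True, x4 = True, x5 = False, x6 = True, x7 = False, x8 = False, x9 = True, x10 = True, x11 = True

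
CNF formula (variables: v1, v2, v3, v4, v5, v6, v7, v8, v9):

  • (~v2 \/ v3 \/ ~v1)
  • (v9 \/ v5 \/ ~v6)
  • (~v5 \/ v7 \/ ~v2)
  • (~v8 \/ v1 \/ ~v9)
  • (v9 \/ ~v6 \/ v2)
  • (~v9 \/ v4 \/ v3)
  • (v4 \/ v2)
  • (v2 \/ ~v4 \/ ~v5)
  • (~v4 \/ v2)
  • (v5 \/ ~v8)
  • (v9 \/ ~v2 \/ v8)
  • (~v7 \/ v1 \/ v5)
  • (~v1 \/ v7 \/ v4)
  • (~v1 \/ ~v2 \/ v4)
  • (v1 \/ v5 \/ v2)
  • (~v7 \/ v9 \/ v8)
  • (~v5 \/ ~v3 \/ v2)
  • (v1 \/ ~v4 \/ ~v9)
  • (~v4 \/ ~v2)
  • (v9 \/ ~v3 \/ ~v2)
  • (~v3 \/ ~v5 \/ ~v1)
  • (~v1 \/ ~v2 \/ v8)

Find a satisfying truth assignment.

v1=False, v2=True, v3=True, v4=False, v5=False, v6=True, v7=False, v8=False, v9=True

Check each clause:
  1. (~v1 \/ v3 \/ ~v2) — v3 is true.
  2. (v5 \/ v9 \/ ~v6) — v9 is true.
  3. (~v2 \/ ~v5 \/ v7) — ~v5 is true.
  4. (~v8 \/ v1 \/ ~v9) — ~v8 is true.
  5. (v2 \/ ~v6 \/ v9) — v9 is true.
  6. (~v9 \/ v4 \/ v3) — v3 is true.
  7. (v4 \/ v2) — v2 is true.
  8. (~v5 \/ ~v4 \/ v2) — v2 is true.
  9. (~v4 \/ v2) — v2 is true.
  10. (v5 \/ ~v8) — ~v8 is true.
  11. (~v2 \/ v8 \/ v9) — v9 is true.
  12. (~v7 \/ v5 \/ v1) — ~v7 is true.
  13. (v4 \/ ~v1 \/ v7) — ~v1 is true.
  14. (~v2 \/ ~v1 \/ v4) — ~v1 is true.
  15. (v2 \/ v5 \/ v1) — v2 is true.
  16. (v8 \/ v9 \/ ~v7) — v9 is true.
  17. (v2 \/ ~v5 \/ ~v3) — v2 is true.
  18. (~v4 \/ v1 \/ ~v9) — ~v4 is true.
  19. (~v2 \/ ~v4) — ~v4 is true.
  20. (~v2 \/ ~v3 \/ v9) — v9 is true.
  21. (~v5 \/ ~v3 \/ ~v1) — ~v5 is true.
  22. (v8 \/ ~v1 \/ ~v2) — ~v1 is true.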